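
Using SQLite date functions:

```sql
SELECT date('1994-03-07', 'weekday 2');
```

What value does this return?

1994-03-08

`weekday 2` advances to the next Tuesday; 1994-03-07 is a Monday, so it moves forward to 1994-03-08.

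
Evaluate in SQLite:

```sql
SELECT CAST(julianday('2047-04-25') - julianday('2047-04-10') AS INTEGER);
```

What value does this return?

Both dates are in April 2047: 25 − 10 = 15.

15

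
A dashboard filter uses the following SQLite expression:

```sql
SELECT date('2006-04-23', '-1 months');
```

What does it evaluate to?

2006-03-23

Adding -1 month to 2006-04-23 gives 2006-03-23.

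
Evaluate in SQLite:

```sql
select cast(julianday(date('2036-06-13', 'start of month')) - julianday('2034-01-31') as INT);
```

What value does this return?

852

`start of month` rewinds 2036-06-13 to 2036-06-01.
0 days remain in January 2034 after the 31st (31 − 31).
Full months from February 2034 through May 2036 contribute their day counts.
Then 1 day into June 2036.
Total: 0 + 28 + 31 + 30 + 31 + 30 + 31 + 31 + 30 + 31 + 30 + 31 + 31 + 28 + 31 + 30 + 31 + 30 + 31 + 31 + 30 + 31 + 30 + 31 + 31 + 29 + 31 + 30 + 31 + 1 = 852.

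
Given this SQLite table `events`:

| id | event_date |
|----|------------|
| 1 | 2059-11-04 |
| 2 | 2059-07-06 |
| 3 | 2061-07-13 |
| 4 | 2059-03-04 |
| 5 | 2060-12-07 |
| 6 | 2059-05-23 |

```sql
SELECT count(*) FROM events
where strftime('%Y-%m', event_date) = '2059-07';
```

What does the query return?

1

Rows with year-month 2059-07: 2059-07-06 → 1.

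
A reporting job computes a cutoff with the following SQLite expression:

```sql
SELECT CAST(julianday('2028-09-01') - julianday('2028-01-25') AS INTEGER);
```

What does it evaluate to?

6 days remain in January 2028 after the 25th (31 − 25).
Full months from February 2028 through August 2028 contribute their day counts.
Then 1 day into September 2028.
Total: 6 + 29 + 31 + 30 + 31 + 30 + 31 + 31 + 1 = 220.

220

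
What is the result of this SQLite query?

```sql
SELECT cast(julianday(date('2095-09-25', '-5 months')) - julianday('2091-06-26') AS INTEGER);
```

1399

Adding -5 months to 2095-09-25 gives 2095-04-25.
4 days remain in June 2091 after the 26th (30 − 26).
Full months from July 2091 through March 2095 contribute their day counts.
Then 25 days into April 2095.
Total: 4 + 31 + 31 + 30 + 31 + 30 + 31 + 31 + 29 + 31 + 30 + 31 + 30 + 31 + 31 + 30 + 31 + 30 + 31 + 31 + 28 + 31 + 30 + 31 + 30 + 31 + 31 + 30 + 31 + 30 + 31 + 31 + 28 + 31 + 30 + 31 + 30 + 31 + 31 + 30 + 31 + 30 + 31 + 31 + 28 + 31 + 25 = 1399.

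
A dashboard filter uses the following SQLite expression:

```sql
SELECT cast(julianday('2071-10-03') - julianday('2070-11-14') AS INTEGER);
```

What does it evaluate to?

323

16 days remain in November 2070 after the 14th (30 − 14).
Full months from December 2070 through September 2071 contribute their day counts.
Then 3 days into October 2071.
Total: 16 + 31 + 31 + 28 + 31 + 30 + 31 + 30 + 31 + 31 + 30 + 3 = 323.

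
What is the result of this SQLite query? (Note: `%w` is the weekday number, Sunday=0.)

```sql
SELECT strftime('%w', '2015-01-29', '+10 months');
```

First apply '+10 months': 2015-01-29 → 2015-11-29.
2015-11-29 is a Sunday; with Sunday=0 that is 0.

0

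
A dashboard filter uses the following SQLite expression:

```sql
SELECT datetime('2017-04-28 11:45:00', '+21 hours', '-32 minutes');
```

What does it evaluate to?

2017-04-29 08:13:00

+21 hours from 2017-04-28 11:45:00 is 2017-04-29 08:45:00 (crosses midnight).
-32 minutes from 2017-04-29 08:45:00 is 2017-04-29 08:13:00.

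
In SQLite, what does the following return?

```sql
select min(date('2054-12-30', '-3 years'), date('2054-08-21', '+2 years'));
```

2051-12-30

date('2054-12-30', '-3 years') → 2051-12-30.
date('2054-08-21', '+2 years') → 2056-08-21.
Earlier of the two is 2051-12-30.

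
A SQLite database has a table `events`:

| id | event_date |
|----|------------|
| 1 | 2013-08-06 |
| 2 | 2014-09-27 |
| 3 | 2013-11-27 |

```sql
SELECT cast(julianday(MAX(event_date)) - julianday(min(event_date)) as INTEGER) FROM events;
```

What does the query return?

MIN = 2013-08-06, MAX = 2014-09-27.
25 days remain in August 2013 after the 6th (31 − 6).
Full months from September 2013 through August 2014 contribute their day counts.
Then 27 days into September 2014.
Total: 25 + 30 + 31 + 30 + 31 + 31 + 28 + 31 + 30 + 31 + 30 + 31 + 31 + 27 = 417.

417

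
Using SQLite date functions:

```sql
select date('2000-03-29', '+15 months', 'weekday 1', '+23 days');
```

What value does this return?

2001-07-25

Adding +15 months to 2000-03-29 gives 2001-06-29.
`weekday 1` advances to the next Monday; 2001-06-29 is a Friday, so it moves forward to 2001-07-02.
Advancing 23 more days within July lands on 2001-07-25.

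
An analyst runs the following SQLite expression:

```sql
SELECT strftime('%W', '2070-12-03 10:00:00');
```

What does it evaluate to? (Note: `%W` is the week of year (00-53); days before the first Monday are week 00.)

48

2070-12-03 is a Wednesday. SQLite's %W counts Mondays since the year started; the result is 48.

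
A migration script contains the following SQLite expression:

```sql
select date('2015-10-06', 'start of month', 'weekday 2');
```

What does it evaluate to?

2015-10-06

`start of month` rewinds 2015-10-06 to 2015-10-01.
`weekday 2` advances to the next Tuesday; 2015-10-01 is a Thursday, so it moves forward to 2015-10-06.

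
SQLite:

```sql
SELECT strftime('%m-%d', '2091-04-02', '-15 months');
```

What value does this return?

01-02

First apply '-15 months': 2091-04-02 → 2090-01-02.
`%m-%d` extracts the month-day: 01-02.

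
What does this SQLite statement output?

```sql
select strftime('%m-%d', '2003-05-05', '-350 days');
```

First apply '-350 days': 2003-05-05 → 2002-05-20.
`%m-%d` extracts the month-day: 05-20.

05-20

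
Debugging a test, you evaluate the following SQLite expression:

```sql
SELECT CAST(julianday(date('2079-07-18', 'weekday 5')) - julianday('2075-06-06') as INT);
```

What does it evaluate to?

`weekday 5` advances to the next Friday; 2079-07-18 is a Tuesday, so it moves forward to 2079-07-21.
24 days remain in June 2075 after the 6th (30 − 6).
Full months from July 2075 through June 2079 contribute their day counts.
Then 21 days into July 2079.
Total: 24 + 31 + 31 + 30 + 31 + 30 + 31 + 31 + 29 + 31 + 30 + 31 + 30 + 31 + 31 + 30 + 31 + 30 + 31 + 31 + 28 + 31 + 30 + 31 + 30 + 31 + 31 + 30 + 31 + 30 + 31 + 31 + 28 + 31 + 30 + 31 + 30 + 31 + 31 + 30 + 31 + 30 + 31 + 31 + 28 + 31 + 30 + 31 + 30 + 21 = 1506.

1506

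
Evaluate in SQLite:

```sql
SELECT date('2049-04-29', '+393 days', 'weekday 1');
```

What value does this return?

2050-05-30

Applying '+393 days' to 2049-04-29: counting 393 days forward gives 2050-05-27.
`weekday 1` advances to the next Monday; 2050-05-27 is a Friday, so it moves forward to 2050-05-30.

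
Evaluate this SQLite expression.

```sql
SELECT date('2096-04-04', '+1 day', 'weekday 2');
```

2096-04-10

Advancing 1 more day within April lands on 2096-04-05.
`weekday 2` advances to the next Tuesday; 2096-04-05 is a Thursday, so it moves forward to 2096-04-10.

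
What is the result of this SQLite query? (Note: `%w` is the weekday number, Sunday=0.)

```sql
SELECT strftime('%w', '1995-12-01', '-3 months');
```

First apply '-3 months': 1995-12-01 → 1995-09-01.
1995-09-01 is a Friday; with Sunday=0 that is 5.

5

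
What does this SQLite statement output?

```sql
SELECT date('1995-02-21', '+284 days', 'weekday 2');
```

1995-12-05

Applying '+284 days' to 1995-02-21: counting 284 days forward gives 1995-12-02.
`weekday 2` advances to the next Tuesday; 1995-12-02 is a Saturday, so it moves forward to 1995-12-05.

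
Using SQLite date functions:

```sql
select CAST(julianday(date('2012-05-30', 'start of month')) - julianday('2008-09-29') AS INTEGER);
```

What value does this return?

1310

`start of month` rewinds 2012-05-30 to 2012-05-01.
1 day remains in September 2008 after the 29th (30 − 29).
Full months from October 2008 through April 2012 contribute their day counts.
Then 1 day into May 2012.
Total: 1 + 31 + 30 + 31 + 31 + 28 + 31 + 30 + 31 + 30 + 31 + 31 + 30 + 31 + 30 + 31 + 31 + 28 + 31 + 30 + 31 + 30 + 31 + 31 + 30 + 31 + 30 + 31 + 31 + 28 + 31 + 30 + 31 + 30 + 31 + 31 + 30 + 31 + 30 + 31 + 31 + 29 + 31 + 30 + 1 = 1310.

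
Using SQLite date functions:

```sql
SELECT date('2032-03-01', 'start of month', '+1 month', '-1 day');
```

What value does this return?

2032-03-31

`start of month` rewinds 2032-03-01 to 2032-03-01.
Adding +1 month to 2032-03-01 gives 2032-04-01.
Going back 1 day from 2032-04-01 reaches 2032-03-31 (last day of March, 31 days).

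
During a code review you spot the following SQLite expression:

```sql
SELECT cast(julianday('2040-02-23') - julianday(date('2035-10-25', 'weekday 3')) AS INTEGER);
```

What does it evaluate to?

`weekday 3` advances to the next Wednesday; 2035-10-25 is a Thursday, so it moves forward to 2035-10-31.
0 days remain in October 2035 after the 31st (31 − 31).
Full months from November 2035 through January 2040 contribute their day counts.
Then 23 days into February 2040.
Total: 0 + 30 + 31 + 31 + 29 + 31 + 30 + 31 + 30 + 31 + 31 + 30 + 31 + 30 + 31 + 31 + 28 + 31 + 30 + 31 + 30 + 31 + 31 + 30 + 31 + 30 + 31 + 31 + 28 + 31 + 30 + 31 + 30 + 31 + 31 + 30 + 31 + 30 + 31 + 31 + 28 + 31 + 30 + 31 + 30 + 31 + 31 + 30 + 31 + 30 + 31 + 31 + 23 = 1576.

1576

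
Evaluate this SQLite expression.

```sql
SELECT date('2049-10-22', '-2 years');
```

Adding -2 years to 2049-10-22 gives 2047-10-22.

2047-10-22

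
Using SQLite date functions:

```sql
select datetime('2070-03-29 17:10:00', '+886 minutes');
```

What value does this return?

2070-03-30 07:56:00

886 minutes = 14h 46m; +886 minutes from 2070-03-29 17:10:00 is 2070-03-30 07:56:00 (crosses midnight).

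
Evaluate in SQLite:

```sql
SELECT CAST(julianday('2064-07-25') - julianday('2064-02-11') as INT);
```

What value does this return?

165

18 days remain in February 2064 after the 11th (29 − 11).
March 2064: 31 days.
April 2064: 30 days.
May 2064: 31 days.
June 2064: 30 days.
Then 25 days into July 2064.
Total: 18 + 31 + 30 + 31 + 30 + 25 = 165.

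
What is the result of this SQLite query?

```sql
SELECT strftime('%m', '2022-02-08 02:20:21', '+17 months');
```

07

First apply '+17 months': 2022-02-08 02:20:21 → 2023-07-08 02:20:21.
`%m` extracts the 2-digit month (01-12): 07.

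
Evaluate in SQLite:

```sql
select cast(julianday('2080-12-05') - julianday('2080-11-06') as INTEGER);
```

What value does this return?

29

24 days remain in November 2080 after the 6th (30 − 6).
Then 5 days into December 2080.
Total: 24 + 5 = 29.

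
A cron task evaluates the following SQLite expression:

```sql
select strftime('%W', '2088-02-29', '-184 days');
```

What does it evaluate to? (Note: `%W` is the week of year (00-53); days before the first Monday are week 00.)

First apply '-184 days': 2088-02-29 → 2087-08-29.
2087-08-29 is a Friday. SQLite's %W counts Mondays since the year started; the result is 34.

34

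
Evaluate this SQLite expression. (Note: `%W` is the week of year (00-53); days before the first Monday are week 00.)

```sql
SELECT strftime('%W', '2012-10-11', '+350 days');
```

38

First apply '+350 days': 2012-10-11 → 2013-09-26.
2013-09-26 is a Thursday. SQLite's %W counts Mondays since the year started; the result is 38.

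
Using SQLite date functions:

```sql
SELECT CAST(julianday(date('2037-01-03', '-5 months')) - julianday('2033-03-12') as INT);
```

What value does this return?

Adding -5 months to 2037-01-03 gives 2036-08-03.
19 days remain in March 2033 after the 12th (31 − 12).
Full months from April 2033 through July 2036 contribute their day counts.
Then 3 days into August 2036.
Total: 19 + 30 + 31 + 30 + 31 + 31 + 30 + 31 + 30 + 31 + 31 + 28 + 31 + 30 + 31 + 30 + 31 + 31 + 30 + 31 + 30 + 31 + 31 + 28 + 31 + 30 + 31 + 30 + 31 + 31 + 30 + 31 + 30 + 31 + 31 + 29 + 31 + 30 + 31 + 30 + 31 + 3 = 1240.

1240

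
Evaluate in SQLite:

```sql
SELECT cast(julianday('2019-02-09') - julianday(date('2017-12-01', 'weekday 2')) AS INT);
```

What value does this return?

`weekday 2` advances to the next Tuesday; 2017-12-01 is a Friday, so it moves forward to 2017-12-05.
26 days remain in December 2017 after the 5th (31 − 5).
Full months from January 2018 through January 2019 contribute their day counts.
Then 9 days into February 2019.
Total: 26 + 31 + 28 + 31 + 30 + 31 + 30 + 31 + 31 + 30 + 31 + 30 + 31 + 31 + 9 = 431.

431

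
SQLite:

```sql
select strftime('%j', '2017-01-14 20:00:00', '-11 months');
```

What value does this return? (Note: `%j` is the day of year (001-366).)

First apply '-11 months': 2017-01-14 20:00:00 → 2016-02-14 20:00:00.
Day-of-year for 2016-02-14: days since 2016-01-01 inclusive = 45, zero-padded to 045.

045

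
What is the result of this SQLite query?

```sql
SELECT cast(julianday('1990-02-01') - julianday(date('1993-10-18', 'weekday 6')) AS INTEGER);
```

-1360

`weekday 6` advances to the next Saturday; 1993-10-18 is a Monday, so it moves forward to 1993-10-23.
27 days remain in February 1990 after the 1st (28 − 1).
Full months from March 1990 through September 1993 contribute their day counts.
Then 23 days into October 1993.
Total: 27 + 31 + 30 + 31 + 30 + 31 + 31 + 30 + 31 + 30 + 31 + 31 + 28 + 31 + 30 + 31 + 30 + 31 + 31 + 30 + 31 + 30 + 31 + 31 + 29 + 31 + 30 + 31 + 30 + 31 + 31 + 30 + 31 + 30 + 31 + 31 + 28 + 31 + 30 + 31 + 30 + 31 + 31 + 30 + 23 = 1360.
The subtraction is earlier − later, so the result is −1360 → -1360.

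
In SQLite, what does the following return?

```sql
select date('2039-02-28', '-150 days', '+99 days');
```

2039-01-08

Applying '-150 days' to 2039-02-28: counting 150 days back gives 2038-10-01.
Applying '+99 days' to 2038-10-01: counting 99 days forward gives 2039-01-08.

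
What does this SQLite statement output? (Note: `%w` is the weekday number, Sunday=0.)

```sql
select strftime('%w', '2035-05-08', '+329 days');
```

First apply '+329 days': 2035-05-08 → 2036-04-01.
2036-04-01 is a Tuesday; with Sunday=0 that is 2.

2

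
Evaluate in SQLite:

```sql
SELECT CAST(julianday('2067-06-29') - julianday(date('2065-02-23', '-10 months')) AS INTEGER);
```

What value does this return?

1162

Adding -10 months to 2065-02-23 gives 2064-04-23.
7 days remain in April 2064 after the 23rd (30 − 23).
Full months from May 2064 through May 2067 contribute their day counts.
Then 29 days into June 2067.
Total: 7 + 31 + 30 + 31 + 31 + 30 + 31 + 30 + 31 + 31 + 28 + 31 + 30 + 31 + 30 + 31 + 31 + 30 + 31 + 30 + 31 + 31 + 28 + 31 + 30 + 31 + 30 + 31 + 31 + 30 + 31 + 30 + 31 + 31 + 28 + 31 + 30 + 31 + 29 = 1162.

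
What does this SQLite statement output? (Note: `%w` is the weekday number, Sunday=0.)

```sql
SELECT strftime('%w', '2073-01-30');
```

2073-01-30 is a Monday; with Sunday=0 that is 1.

1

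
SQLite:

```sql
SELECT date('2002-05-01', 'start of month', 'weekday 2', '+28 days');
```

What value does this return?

2002-06-04

`start of month` rewinds 2002-05-01 to 2002-05-01.
`weekday 2` advances to the next Tuesday; 2002-05-01 is a Wednesday, so it moves forward to 2002-05-07.
May 2002 has 31 days; 24 remain after the 7th, so 25 days reach 2002-06-01.
Advancing 3 more days within June lands on 2002-06-04.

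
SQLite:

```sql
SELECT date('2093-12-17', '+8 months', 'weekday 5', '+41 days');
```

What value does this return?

Adding +8 months to 2093-12-17 gives 2094-08-17.
`weekday 5` advances to the next Friday; 2094-08-17 is a Tuesday, so it moves forward to 2094-08-20.
Applying '+41 days' to 2094-08-20: counting 41 days forward gives 2094-09-30.

2094-09-30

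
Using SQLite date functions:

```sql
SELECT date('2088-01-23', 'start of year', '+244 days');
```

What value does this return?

2088-09-01

`start of year` rewinds 2088-01-23 to 2088-01-01.
Applying '+244 days' to 2088-01-01: counting 244 days forward gives 2088-09-01.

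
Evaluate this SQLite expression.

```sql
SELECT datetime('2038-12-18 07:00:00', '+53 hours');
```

+53 hours from 2038-12-18 07:00:00 is 2038-12-20 12:00:00 (crosses midnight).

2038-12-20 12:00:00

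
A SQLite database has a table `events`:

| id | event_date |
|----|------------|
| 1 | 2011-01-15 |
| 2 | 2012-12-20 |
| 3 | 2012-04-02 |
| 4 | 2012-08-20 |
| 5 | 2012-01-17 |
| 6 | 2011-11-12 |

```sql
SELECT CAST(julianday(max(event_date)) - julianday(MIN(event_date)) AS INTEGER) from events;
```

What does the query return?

MIN = 2011-01-15, MAX = 2012-12-20.
16 days remain in January 2011 after the 15th (31 − 15).
Full months from February 2011 through November 2012 contribute their day counts.
Then 20 days into December 2012.
Total: 16 + 28 + 31 + 30 + 31 + 30 + 31 + 31 + 30 + 31 + 30 + 31 + 31 + 29 + 31 + 30 + 31 + 30 + 31 + 31 + 30 + 31 + 30 + 20 = 705.

705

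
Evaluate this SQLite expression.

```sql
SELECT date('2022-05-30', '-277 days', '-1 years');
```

Applying '-277 days' to 2022-05-30: counting 277 days back gives 2021-08-26.
Adding -1 year to 2021-08-26 gives 2020-08-26.

2020-08-26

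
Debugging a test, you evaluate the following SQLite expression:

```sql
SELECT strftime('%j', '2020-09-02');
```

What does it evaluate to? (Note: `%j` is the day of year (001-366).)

Day-of-year for 2020-09-02: days since 2020-01-01 inclusive = 246, zero-padded to 246.

246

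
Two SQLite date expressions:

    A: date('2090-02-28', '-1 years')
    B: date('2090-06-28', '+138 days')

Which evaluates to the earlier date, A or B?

A

A = 2089-02-28.
B = 2090-11-13.
A is earlier.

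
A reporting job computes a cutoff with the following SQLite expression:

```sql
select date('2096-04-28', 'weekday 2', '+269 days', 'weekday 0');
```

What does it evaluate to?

`weekday 2` advances to the next Tuesday; 2096-04-28 is a Saturday, so it moves forward to 2096-05-01.
Applying '+269 days' to 2096-05-01: counting 269 days forward gives 2097-01-25.
`weekday 0` advances to the next Sunday; 2097-01-25 is a Friday, so it moves forward to 2097-01-27.

2097-01-27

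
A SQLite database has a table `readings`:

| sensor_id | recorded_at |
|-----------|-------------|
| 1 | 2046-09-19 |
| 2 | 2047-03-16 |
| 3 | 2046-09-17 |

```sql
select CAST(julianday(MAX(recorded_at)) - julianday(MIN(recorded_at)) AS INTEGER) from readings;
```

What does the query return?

180

MIN = 2046-09-17, MAX = 2047-03-16.
13 days remain in September 2046 after the 17th (30 − 17).
October 2046: 31 days.
November 2046: 30 days.
December 2046: 31 days.
January 2047: 31 days.
February 2047: 28 days.
Then 16 days into March 2047.
Total: 13 + 31 + 30 + 31 + 31 + 28 + 16 = 180.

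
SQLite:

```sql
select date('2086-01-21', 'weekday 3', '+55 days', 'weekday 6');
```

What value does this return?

2086-03-23

`weekday 3` advances to the next Wednesday; 2086-01-21 is a Monday, so it moves forward to 2086-01-23.
Applying '+55 days' to 2086-01-23: counting 55 days forward gives 2086-03-19.
`weekday 6` advances to the next Saturday; 2086-03-19 is a Tuesday, so it moves forward to 2086-03-23.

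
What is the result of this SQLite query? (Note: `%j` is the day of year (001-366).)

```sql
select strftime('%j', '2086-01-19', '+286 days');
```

305

First apply '+286 days': 2086-01-19 → 2086-11-01.
Day-of-year for 2086-11-01: days since 2086-01-01 inclusive = 305, zero-padded to 305.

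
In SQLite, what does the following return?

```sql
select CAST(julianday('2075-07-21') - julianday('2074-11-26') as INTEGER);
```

4 days remain in November 2074 after the 26th (30 − 26).
Full months from December 2074 through June 2075 contribute their day counts.
Then 21 days into July 2075.
Total: 4 + 31 + 31 + 28 + 31 + 30 + 31 + 30 + 21 = 237.

237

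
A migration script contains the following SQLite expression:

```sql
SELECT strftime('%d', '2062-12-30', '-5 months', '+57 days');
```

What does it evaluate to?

First apply '-5 months', '+57 days': 2062-12-30 → 2062-09-25.
`%d` extracts the 2-digit day of month: 25.

25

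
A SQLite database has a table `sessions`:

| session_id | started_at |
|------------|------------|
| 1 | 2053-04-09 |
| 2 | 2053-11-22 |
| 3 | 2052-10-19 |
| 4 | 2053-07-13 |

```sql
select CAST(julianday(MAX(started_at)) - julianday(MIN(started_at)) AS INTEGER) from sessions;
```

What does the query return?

MIN = 2052-10-19, MAX = 2053-11-22.
12 days remain in October 2052 after the 19th (31 − 19).
Full months from November 2052 through October 2053 contribute their day counts.
Then 22 days into November 2053.
Total: 12 + 30 + 31 + 31 + 28 + 31 + 30 + 31 + 30 + 31 + 31 + 30 + 31 + 22 = 399.

399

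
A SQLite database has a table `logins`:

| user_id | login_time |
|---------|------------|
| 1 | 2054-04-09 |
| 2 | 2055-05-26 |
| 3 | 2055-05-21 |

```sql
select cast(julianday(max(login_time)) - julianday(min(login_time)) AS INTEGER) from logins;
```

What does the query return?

MIN = 2054-04-09, MAX = 2055-05-26.
21 days remain in April 2054 after the 9th (30 − 9).
Full months from May 2054 through April 2055 contribute their day counts.
Then 26 days into May 2055.
Total: 21 + 31 + 30 + 31 + 31 + 30 + 31 + 30 + 31 + 31 + 28 + 31 + 30 + 26 = 412.

412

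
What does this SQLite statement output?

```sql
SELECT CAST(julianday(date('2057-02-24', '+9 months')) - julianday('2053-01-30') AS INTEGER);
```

Adding +9 months to 2057-02-24 gives 2057-11-24.
1 day remains in January 2053 after the 30th (31 − 30).
Full months from February 2053 through October 2057 contribute their day counts.
Then 24 days into November 2057.
Total: 1 + 28 + 31 + 30 + 31 + 30 + 31 + 31 + 30 + 31 + 30 + 31 + 31 + 28 + 31 + 30 + 31 + 30 + 31 + 31 + 30 + 31 + 30 + 31 + 31 + 28 + 31 + 30 + 31 + 30 + 31 + 31 + 30 + 31 + 30 + 31 + 31 + 29 + 31 + 30 + 31 + 30 + 31 + 31 + 30 + 31 + 30 + 31 + 31 + 28 + 31 + 30 + 31 + 30 + 31 + 31 + 30 + 31 + 24 = 1759.

1759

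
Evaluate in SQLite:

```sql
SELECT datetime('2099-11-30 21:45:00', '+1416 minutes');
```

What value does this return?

2099-12-01 21:21:00

1416 minutes = 23h 36m; +1416 minutes from 2099-11-30 21:45:00 is 2099-12-01 21:21:00 (crosses midnight).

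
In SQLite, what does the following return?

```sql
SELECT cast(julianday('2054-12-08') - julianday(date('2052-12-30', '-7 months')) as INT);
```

Adding -7 months to 2052-12-30 gives 2052-05-30.
1 day remains in May 2052 after the 30th (31 − 30).
Full months from June 2052 through November 2054 contribute their day counts.
Then 8 days into December 2054.
Total: 1 + 30 + 31 + 31 + 30 + 31 + 30 + 31 + 31 + 28 + 31 + 30 + 31 + 30 + 31 + 31 + 30 + 31 + 30 + 31 + 31 + 28 + 31 + 30 + 31 + 30 + 31 + 31 + 30 + 31 + 30 + 8 = 922.

922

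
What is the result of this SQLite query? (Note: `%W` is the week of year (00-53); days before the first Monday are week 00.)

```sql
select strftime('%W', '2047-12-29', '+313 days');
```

First apply '+313 days': 2047-12-29 → 2048-11-06.
2048-11-06 is a Friday. SQLite's %W counts Mondays since the year started; the result is 44.

44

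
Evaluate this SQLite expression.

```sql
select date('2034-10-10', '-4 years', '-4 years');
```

Adding -4 years to 2034-10-10 gives 2030-10-10.
Adding -4 years to 2030-10-10 gives 2026-10-10.

2026-10-10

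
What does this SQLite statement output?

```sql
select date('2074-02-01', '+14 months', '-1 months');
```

Adding +14 months to 2074-02-01 gives 2075-04-01.
Adding -1 month to 2075-04-01 gives 2075-03-01.

2075-03-01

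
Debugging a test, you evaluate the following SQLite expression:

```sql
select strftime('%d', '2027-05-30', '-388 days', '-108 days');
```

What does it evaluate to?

19

First apply '-388 days', '-108 days': 2027-05-30 → 2026-01-19.
`%d` extracts the 2-digit day of month: 19.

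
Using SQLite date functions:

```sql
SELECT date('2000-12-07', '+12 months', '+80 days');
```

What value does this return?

2002-02-25

Adding +12 months to 2000-12-07 gives 2001-12-07.
Applying '+80 days' to 2001-12-07: counting 80 days forward gives 2002-02-25.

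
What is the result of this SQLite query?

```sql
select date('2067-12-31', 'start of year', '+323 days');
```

`start of year` rewinds 2067-12-31 to 2067-01-01.
Applying '+323 days' to 2067-01-01: counting 323 days forward gives 2067-11-20.

2067-11-20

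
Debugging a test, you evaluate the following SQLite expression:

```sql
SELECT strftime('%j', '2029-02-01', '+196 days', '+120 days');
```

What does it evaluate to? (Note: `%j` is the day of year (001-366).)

348

First apply '+196 days', '+120 days': 2029-02-01 → 2029-12-14.
Day-of-year for 2029-12-14: days since 2029-01-01 inclusive = 348, zero-padded to 348.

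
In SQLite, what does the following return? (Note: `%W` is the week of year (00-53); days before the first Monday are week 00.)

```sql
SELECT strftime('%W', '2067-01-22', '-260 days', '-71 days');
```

First apply '-260 days', '-71 days': 2067-01-22 → 2066-02-25.
2066-02-25 is a Thursday. SQLite's %W counts Mondays since the year started; the result is 08.

08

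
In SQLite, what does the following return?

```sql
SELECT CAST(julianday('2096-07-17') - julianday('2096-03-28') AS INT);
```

111

3 days remain in March 2096 after the 28th (31 − 28).
April 2096: 30 days.
May 2096: 31 days.
June 2096: 30 days.
Then 17 days into July 2096.
Total: 3 + 30 + 31 + 30 + 17 = 111.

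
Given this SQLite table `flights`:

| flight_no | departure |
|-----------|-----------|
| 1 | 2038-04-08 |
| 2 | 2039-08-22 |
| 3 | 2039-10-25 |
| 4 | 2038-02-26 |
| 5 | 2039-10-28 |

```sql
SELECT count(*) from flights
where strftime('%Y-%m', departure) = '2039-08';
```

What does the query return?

1

Rows with year-month 2039-08: 2039-08-22 → 1.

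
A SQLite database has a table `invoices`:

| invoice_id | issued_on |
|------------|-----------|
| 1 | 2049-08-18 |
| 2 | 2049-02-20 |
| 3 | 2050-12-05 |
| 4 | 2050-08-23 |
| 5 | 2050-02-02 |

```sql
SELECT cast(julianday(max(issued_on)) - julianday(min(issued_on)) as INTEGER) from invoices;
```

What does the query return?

MIN = 2049-02-20, MAX = 2050-12-05.
8 days remain in February 2049 after the 20th (28 − 20).
Full months from March 2049 through November 2050 contribute their day counts.
Then 5 days into December 2050.
Total: 8 + 31 + 30 + 31 + 30 + 31 + 31 + 30 + 31 + 30 + 31 + 31 + 28 + 31 + 30 + 31 + 30 + 31 + 31 + 30 + 31 + 30 + 5 = 653.

653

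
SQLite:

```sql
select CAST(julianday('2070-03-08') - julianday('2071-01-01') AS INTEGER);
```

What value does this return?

-299

23 days remain in March 2070 after the 8th (31 − 8).
Full months from April 2070 through December 2070 contribute their day counts.
Then 1 day into January 2071.
Total: 23 + 30 + 31 + 30 + 31 + 31 + 30 + 31 + 30 + 31 + 1 = 299.
The subtraction is earlier − later, so the result is −299 → -299.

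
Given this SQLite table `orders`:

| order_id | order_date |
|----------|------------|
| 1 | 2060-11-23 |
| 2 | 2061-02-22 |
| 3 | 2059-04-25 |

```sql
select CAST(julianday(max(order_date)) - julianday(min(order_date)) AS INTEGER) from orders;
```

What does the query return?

669

MIN = 2059-04-25, MAX = 2061-02-22.
5 days remain in April 2059 after the 25th (30 − 25).
Full months from May 2059 through January 2061 contribute their day counts.
Then 22 days into February 2061.
Total: 5 + 31 + 30 + 31 + 31 + 30 + 31 + 30 + 31 + 31 + 29 + 31 + 30 + 31 + 30 + 31 + 31 + 30 + 31 + 30 + 31 + 31 + 22 = 669.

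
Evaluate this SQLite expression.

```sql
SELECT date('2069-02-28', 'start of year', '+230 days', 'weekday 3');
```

`start of year` rewinds 2069-02-28 to 2069-01-01.
Applying '+230 days' to 2069-01-01: counting 230 days forward gives 2069-08-19.
`weekday 3` advances to the next Wednesday; 2069-08-19 is a Monday, so it moves forward to 2069-08-21.

2069-08-21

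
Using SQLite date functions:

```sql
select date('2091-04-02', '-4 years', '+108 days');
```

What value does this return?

2087-07-19

Adding -4 years to 2091-04-02 gives 2087-04-02.
Applying '+108 days' to 2087-04-02: counting 108 days forward gives 2087-07-19.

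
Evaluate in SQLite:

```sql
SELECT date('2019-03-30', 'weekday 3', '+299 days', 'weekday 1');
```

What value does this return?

`weekday 3` advances to the next Wednesday; 2019-03-30 is a Saturday, so it moves forward to 2019-04-03.
Applying '+299 days' to 2019-04-03: counting 299 days forward gives 2020-01-27.
`weekday 1` advances to the next Monday; 2020-01-27 is already a Monday, so it stays at 2020-01-27.

2020-01-27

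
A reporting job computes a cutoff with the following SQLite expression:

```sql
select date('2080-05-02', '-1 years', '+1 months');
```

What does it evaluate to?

Adding -1 year to 2080-05-02 gives 2079-05-02.
Adding +1 month to 2079-05-02 gives 2079-06-02.

2079-06-02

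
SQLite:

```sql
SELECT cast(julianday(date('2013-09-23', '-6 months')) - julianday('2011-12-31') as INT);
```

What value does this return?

448

Adding -6 months to 2013-09-23 gives 2013-03-23.
0 days remain in December 2011 after the 31st (31 − 31).
Full months from January 2012 through February 2013 contribute their day counts.
Then 23 days into March 2013.
Total: 0 + 31 + 29 + 31 + 30 + 31 + 30 + 31 + 31 + 30 + 31 + 30 + 31 + 31 + 28 + 23 = 448.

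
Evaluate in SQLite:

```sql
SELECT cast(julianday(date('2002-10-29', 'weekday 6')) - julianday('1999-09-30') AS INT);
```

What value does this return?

`weekday 6` advances to the next Saturday; 2002-10-29 is a Tuesday, so it moves forward to 2002-11-02.
0 days remain in September 1999 after the 30th (30 − 30).
Full months from October 1999 through October 2002 contribute their day counts.
Then 2 days into November 2002.
Total: 0 + 31 + 30 + 31 + 31 + 29 + 31 + 30 + 31 + 30 + 31 + 31 + 30 + 31 + 30 + 31 + 31 + 28 + 31 + 30 + 31 + 30 + 31 + 31 + 30 + 31 + 30 + 31 + 31 + 28 + 31 + 30 + 31 + 30 + 31 + 31 + 30 + 31 + 2 = 1129.

1129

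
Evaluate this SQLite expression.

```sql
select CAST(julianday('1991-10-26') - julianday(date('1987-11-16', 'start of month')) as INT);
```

1455

`start of month` rewinds 1987-11-16 to 1987-11-01.
29 days remain in November 1987 after the 1st (30 − 1).
Full months from December 1987 through September 1991 contribute their day counts.
Then 26 days into October 1991.
Total: 29 + 31 + 31 + 29 + 31 + 30 + 31 + 30 + 31 + 31 + 30 + 31 + 30 + 31 + 31 + 28 + 31 + 30 + 31 + 30 + 31 + 31 + 30 + 31 + 30 + 31 + 31 + 28 + 31 + 30 + 31 + 30 + 31 + 31 + 30 + 31 + 30 + 31 + 31 + 28 + 31 + 30 + 31 + 30 + 31 + 31 + 30 + 26 = 1455.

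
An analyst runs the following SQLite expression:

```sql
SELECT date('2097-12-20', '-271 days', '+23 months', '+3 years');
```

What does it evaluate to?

Applying '-271 days' to 2097-12-20: counting 271 days back gives 2097-03-24.
Adding +23 months to 2097-03-24 gives 2099-02-24.
Adding +3 years to 2099-02-24 gives 2102-02-24.

2102-02-24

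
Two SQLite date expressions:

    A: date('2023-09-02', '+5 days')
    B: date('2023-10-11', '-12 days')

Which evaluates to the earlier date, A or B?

A

A = 2023-09-07.
B = 2023-09-29.
A is earlier.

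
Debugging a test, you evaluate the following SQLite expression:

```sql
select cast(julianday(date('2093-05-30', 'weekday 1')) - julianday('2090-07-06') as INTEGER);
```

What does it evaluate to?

`weekday 1` advances to the next Monday; 2093-05-30 is a Saturday, so it moves forward to 2093-06-01.
25 days remain in July 2090 after the 6th (31 − 6).
Full months from August 2090 through May 2093 contribute their day counts.
Then 1 day into June 2093.
Total: 25 + 31 + 30 + 31 + 30 + 31 + 31 + 28 + 31 + 30 + 31 + 30 + 31 + 31 + 30 + 31 + 30 + 31 + 31 + 29 + 31 + 30 + 31 + 30 + 31 + 31 + 30 + 31 + 30 + 31 + 31 + 28 + 31 + 30 + 31 + 1 = 1061.

1061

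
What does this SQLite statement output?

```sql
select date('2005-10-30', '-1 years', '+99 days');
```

2005-02-06

Adding -1 year to 2005-10-30 gives 2004-10-30.
Applying '+99 days' to 2004-10-30: counting 99 days forward gives 2005-02-06.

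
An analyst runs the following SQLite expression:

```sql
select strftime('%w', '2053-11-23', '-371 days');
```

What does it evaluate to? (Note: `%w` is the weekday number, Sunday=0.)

0

First apply '-371 days': 2053-11-23 → 2052-11-17.
2052-11-17 is a Sunday; with Sunday=0 that is 0.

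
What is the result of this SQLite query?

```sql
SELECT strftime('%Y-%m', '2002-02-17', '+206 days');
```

2002-09

First apply '+206 days': 2002-02-17 → 2002-09-11.
`%Y-%m` extracts the year-month: 2002-09.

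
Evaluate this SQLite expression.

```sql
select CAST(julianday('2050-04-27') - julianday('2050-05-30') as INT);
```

-33

3 days remain in April 2050 after the 27th (30 − 27).
Then 30 days into May 2050.
Total: 3 + 30 = 33.
The subtraction is earlier − later, so the result is −33 → -33.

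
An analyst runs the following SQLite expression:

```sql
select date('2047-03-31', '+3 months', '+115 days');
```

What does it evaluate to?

2047-10-24

Adding +3 months to 2047-03-31 targets 2047-06-31. June 2047 has only 30 days, so SQLite normalizes the 1-day overflow forward to 2047-07-01.
Applying '+115 days' to 2047-07-01: counting 115 days forward gives 2047-10-24.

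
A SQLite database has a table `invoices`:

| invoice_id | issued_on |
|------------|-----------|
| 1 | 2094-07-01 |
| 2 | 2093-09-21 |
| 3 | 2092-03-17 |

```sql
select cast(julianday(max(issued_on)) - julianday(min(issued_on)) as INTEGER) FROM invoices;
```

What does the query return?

836

MIN = 2092-03-17, MAX = 2094-07-01.
14 days remain in March 2092 after the 17th (31 − 17).
Full months from April 2092 through June 2094 contribute their day counts.
Then 1 day into July 2094.
Total: 14 + 30 + 31 + 30 + 31 + 31 + 30 + 31 + 30 + 31 + 31 + 28 + 31 + 30 + 31 + 30 + 31 + 31 + 30 + 31 + 30 + 31 + 31 + 28 + 31 + 30 + 31 + 30 + 1 = 836.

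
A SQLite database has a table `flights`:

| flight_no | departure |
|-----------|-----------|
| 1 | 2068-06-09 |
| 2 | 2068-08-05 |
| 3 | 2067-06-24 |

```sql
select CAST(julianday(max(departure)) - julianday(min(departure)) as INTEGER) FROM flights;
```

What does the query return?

408

MIN = 2067-06-24, MAX = 2068-08-05.
6 days remain in June 2067 after the 24th (30 − 24).
Full months from July 2067 through July 2068 contribute their day counts.
Then 5 days into August 2068.
Total: 6 + 31 + 31 + 30 + 31 + 30 + 31 + 31 + 29 + 31 + 30 + 31 + 30 + 31 + 5 = 408.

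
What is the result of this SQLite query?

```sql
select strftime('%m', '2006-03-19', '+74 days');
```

First apply '+74 days': 2006-03-19 → 2006-06-01.
`%m` extracts the 2-digit month (01-12): 06.

06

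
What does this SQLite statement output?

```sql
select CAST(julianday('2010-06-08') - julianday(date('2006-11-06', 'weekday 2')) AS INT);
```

`weekday 2` advances to the next Tuesday; 2006-11-06 is a Monday, so it moves forward to 2006-11-07.
23 days remain in November 2006 after the 7th (30 − 7).
Full months from December 2006 through May 2010 contribute their day counts.
Then 8 days into June 2010.
Total: 23 + 31 + 31 + 28 + 31 + 30 + 31 + 30 + 31 + 31 + 30 + 31 + 30 + 31 + 31 + 29 + 31 + 30 + 31 + 30 + 31 + 31 + 30 + 31 + 30 + 31 + 31 + 28 + 31 + 30 + 31 + 30 + 31 + 31 + 30 + 31 + 30 + 31 + 31 + 28 + 31 + 30 + 31 + 8 = 1309.

1309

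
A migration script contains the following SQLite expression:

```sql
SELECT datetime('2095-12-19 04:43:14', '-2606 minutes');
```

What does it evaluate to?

2095-12-17 09:17:14

2606 minutes = 43h 26m; -2606 minutes from 2095-12-19 04:43:14 is 2095-12-17 09:17:14 (crosses midnight).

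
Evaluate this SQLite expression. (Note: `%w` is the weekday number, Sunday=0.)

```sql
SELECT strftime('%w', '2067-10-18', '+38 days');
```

5

First apply '+38 days': 2067-10-18 → 2067-11-25.
2067-11-25 is a Friday; with Sunday=0 that is 5.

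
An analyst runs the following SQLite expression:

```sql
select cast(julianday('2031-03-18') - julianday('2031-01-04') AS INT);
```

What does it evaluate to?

27 days remain in January 2031 after the 4th (31 − 4).
February 2031: 28 days.
Then 18 days into March 2031.
Total: 27 + 28 + 18 = 73.

73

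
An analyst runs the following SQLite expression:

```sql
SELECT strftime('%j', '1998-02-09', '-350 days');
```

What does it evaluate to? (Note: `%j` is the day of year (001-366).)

055

First apply '-350 days': 1998-02-09 → 1997-02-24.
Day-of-year for 1997-02-24: days since 1997-01-01 inclusive = 55, zero-padded to 055.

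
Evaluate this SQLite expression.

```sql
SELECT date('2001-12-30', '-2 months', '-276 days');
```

Adding -2 months to 2001-12-30 gives 2001-10-30.
Applying '-276 days' to 2001-10-30: counting 276 days back gives 2001-01-27.

2001-01-27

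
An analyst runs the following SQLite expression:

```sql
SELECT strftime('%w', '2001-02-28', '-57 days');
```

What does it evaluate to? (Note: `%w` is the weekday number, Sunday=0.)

First apply '-57 days': 2001-02-28 → 2001-01-02.
2001-01-02 is a Tuesday; with Sunday=0 that is 2.

2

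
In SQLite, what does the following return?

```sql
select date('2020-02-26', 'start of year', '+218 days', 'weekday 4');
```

`start of year` rewinds 2020-02-26 to 2020-01-01.
Applying '+218 days' to 2020-01-01: counting 218 days forward gives 2020-08-06.
`weekday 4` advances to the next Thursday; 2020-08-06 is already a Thursday, so it stays at 2020-08-06.

2020-08-06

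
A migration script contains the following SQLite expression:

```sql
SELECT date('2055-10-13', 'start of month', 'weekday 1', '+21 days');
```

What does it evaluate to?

`start of month` rewinds 2055-10-13 to 2055-10-01.
`weekday 1` advances to the next Monday; 2055-10-01 is a Friday, so it moves forward to 2055-10-04.
Advancing 21 more days within October lands on 2055-10-25.

2055-10-25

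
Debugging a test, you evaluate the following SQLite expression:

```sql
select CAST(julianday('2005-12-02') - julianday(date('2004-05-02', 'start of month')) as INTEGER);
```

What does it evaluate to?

580

`start of month` rewinds 2004-05-02 to 2004-05-01.
30 days remain in May 2004 after the 1st (31 − 1).
Full months from June 2004 through November 2005 contribute their day counts.
Then 2 days into December 2005.
Total: 30 + 30 + 31 + 31 + 30 + 31 + 30 + 31 + 31 + 28 + 31 + 30 + 31 + 30 + 31 + 31 + 30 + 31 + 30 + 2 = 580.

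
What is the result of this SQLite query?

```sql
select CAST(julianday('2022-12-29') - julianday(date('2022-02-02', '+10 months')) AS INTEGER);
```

27

Adding +10 months to 2022-02-02 gives 2022-12-02.
Both dates are in December 2022: 29 − 2 = 27.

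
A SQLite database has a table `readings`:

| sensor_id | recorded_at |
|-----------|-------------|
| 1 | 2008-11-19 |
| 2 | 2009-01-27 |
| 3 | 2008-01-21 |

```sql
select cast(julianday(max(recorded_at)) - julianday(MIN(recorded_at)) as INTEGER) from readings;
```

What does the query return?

372

MIN = 2008-01-21, MAX = 2009-01-27.
10 days remain in January 2008 after the 21st (31 − 21).
Full months from February 2008 through December 2008 contribute their day counts.
Then 27 days into January 2009.
Total: 10 + 29 + 31 + 30 + 31 + 30 + 31 + 31 + 30 + 31 + 30 + 31 + 27 = 372.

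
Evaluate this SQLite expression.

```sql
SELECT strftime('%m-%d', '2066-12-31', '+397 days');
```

02-01

First apply '+397 days': 2066-12-31 → 2068-02-01.
`%m-%d` extracts the month-day: 02-01.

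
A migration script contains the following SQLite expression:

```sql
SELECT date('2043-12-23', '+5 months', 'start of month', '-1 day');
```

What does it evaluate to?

2044-04-30

Adding +5 months to 2043-12-23 gives 2044-05-23.
`start of month` rewinds 2044-05-23 to 2044-05-01.
Going back 1 day from 2044-05-01 reaches 2044-04-30 (last day of April, 30 days).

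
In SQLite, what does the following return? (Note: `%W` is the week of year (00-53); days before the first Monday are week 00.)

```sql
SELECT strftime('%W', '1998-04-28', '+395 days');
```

First apply '+395 days': 1998-04-28 → 1999-05-28.
1999-05-28 is a Friday. SQLite's %W counts Mondays since the year started; the result is 21.

21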